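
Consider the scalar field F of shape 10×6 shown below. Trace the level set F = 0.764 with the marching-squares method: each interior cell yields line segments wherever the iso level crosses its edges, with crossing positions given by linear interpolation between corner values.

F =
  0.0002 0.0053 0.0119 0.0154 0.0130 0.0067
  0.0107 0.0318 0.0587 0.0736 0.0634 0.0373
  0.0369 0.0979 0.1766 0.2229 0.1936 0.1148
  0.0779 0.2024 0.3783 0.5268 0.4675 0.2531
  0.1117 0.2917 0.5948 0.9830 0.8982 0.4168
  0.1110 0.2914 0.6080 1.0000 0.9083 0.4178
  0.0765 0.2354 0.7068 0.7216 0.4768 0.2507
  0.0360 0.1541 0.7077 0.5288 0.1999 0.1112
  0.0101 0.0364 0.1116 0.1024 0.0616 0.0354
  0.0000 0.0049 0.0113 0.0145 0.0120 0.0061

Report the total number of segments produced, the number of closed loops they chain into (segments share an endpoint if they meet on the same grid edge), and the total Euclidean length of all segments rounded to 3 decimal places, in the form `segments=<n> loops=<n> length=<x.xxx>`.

cell (3,2): code 0100 → (3.520,3.000)–(4.000,2.436)
cell (3,3): code 1100 → (3.688,4.000)–(3.520,3.000)
cell (3,4): code 1000 → (4.000,4.279)–(3.688,4.000)
cell (4,2): code 0110 → (4.000,2.436)–(5.000,2.398)
cell (4,4): code 1001 → (5.000,4.294)–(4.000,4.279)
cell (5,2): code 0010 → (5.000,2.398)–(5.848,3.000)
cell (5,3): code 0011 → (5.848,3.000)–(5.334,4.000)
cell (5,4): code 0001 → (5.334,4.000)–(5.000,4.294)
total: 8 segments, chained into 1 closed loop(s), length Σ = 6.782939

segments=8 loops=1 length=6.783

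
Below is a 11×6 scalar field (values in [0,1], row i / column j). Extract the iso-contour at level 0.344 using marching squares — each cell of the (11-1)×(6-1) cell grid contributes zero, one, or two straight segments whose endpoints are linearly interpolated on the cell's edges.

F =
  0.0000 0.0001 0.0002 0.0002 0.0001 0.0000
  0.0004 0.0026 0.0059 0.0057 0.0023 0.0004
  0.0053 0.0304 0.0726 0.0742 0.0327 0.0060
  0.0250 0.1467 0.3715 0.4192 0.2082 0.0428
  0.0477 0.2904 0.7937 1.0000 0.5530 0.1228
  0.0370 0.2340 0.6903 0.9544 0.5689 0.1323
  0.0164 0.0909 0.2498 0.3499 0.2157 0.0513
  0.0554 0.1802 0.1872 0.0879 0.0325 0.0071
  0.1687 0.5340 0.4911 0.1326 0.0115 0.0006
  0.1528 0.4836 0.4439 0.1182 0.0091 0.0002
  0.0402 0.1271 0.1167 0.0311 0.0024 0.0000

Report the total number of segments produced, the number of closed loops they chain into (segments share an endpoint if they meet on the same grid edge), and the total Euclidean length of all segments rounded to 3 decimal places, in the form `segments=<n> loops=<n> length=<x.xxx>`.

cell (2,1): code 0100 → (2.908,2.000)–(3.000,1.878)
cell (2,2): code 1100 → (2.782,3.000)–(2.908,2.000)
cell (2,3): code 1000 → (3.000,3.356)–(2.782,3.000)
cell (3,1): code 0110 → (3.000,1.878)–(4.000,1.106)
cell (3,3): code 1101 → (3.394,4.000)–(3.000,3.356)
cell (3,4): code 1000 → (4.000,4.486)–(3.394,4.000)
cell (4,1): code 0110 → (4.000,1.106)–(5.000,1.241)
cell (4,4): code 1001 → (5.000,4.515)–(4.000,4.486)
cell (5,1): code 0010 → (5.000,1.241)–(5.786,2.000)
cell (5,2): code 0111 → (5.786,2.000)–(6.000,2.941)
cell (5,3): code 1011 → (6.000,3.044)–(5.637,4.000)
cell (5,4): code 0001 → (5.637,4.000)–(5.000,4.515)
cell (6,2): code 0010 → (6.000,2.941)–(6.023,3.000)
cell (6,3): code 0001 → (6.023,3.000)–(6.000,3.044)
cell (7,0): code 0100 → (7.463,1.000)–(8.000,0.480)
cell (7,1): code 1100 → (7.516,2.000)–(7.463,1.000)
cell (7,2): code 1000 → (8.000,2.410)–(7.516,2.000)
cell (8,0): code 0110 → (8.000,0.480)–(9.000,0.578)
cell (8,2): code 1001 → (9.000,2.307)–(8.000,2.410)
cell (9,0): code 0010 → (9.000,0.578)–(9.392,1.000)
cell (9,1): code 0011 → (9.392,1.000)–(9.305,2.000)
cell (9,2): code 0001 → (9.305,2.000)–(9.000,2.307)
total: 22 segments, chained into 2 closed loop(s), length Σ = 16.800265

segments=22 loops=2 length=16.800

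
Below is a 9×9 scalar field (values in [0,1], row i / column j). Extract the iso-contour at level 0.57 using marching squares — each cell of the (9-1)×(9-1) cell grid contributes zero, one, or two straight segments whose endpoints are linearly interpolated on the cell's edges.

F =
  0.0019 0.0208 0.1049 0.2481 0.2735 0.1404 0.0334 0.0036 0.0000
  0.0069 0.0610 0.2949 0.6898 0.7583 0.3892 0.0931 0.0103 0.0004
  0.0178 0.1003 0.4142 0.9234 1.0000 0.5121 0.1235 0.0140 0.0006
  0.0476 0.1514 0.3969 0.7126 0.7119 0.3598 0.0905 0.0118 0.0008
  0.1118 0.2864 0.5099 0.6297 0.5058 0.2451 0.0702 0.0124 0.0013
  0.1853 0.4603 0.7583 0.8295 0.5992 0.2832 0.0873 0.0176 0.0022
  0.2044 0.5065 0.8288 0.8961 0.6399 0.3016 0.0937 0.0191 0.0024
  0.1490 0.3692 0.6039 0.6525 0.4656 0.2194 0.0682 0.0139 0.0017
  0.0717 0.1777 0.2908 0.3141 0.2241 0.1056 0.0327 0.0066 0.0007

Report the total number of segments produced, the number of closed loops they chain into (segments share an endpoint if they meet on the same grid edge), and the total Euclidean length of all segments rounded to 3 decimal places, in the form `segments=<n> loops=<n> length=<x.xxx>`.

cell (0,2): code 0100 → (0.729,3.000)–(1.000,2.697)
cell (0,3): code 1100 → (0.612,4.000)–(0.729,3.000)
cell (0,4): code 1000 → (1.000,4.510)–(0.612,4.000)
cell (1,2): code 0110 → (1.000,2.697)–(2.000,2.306)
cell (1,4): code 1001 → (2.000,4.881)–(1.000,4.510)
cell (2,2): code 0110 → (2.000,2.306)–(3.000,2.548)
cell (2,4): code 1001 → (3.000,4.403)–(2.000,4.881)
cell (3,2): code 0110 → (3.000,2.548)–(4.000,2.502)
cell (3,3): code 1011 → (4.000,3.482)–(3.689,4.000)
cell (3,4): code 0001 → (3.689,4.000)–(3.000,4.403)
cell (4,1): code 0100 → (4.242,2.000)–(5.000,1.368)
cell (4,2): code 1110 → (4.000,2.502)–(4.242,2.000)
cell (4,3): code 1101 → (4.687,4.000)–(4.000,3.482)
cell (4,4): code 1000 → (5.000,4.092)–(4.687,4.000)
cell (5,1): code 0110 → (5.000,1.368)–(6.000,1.197)
cell (5,4): code 1001 → (6.000,4.207)–(5.000,4.092)
cell (6,1): code 0110 → (6.000,1.197)–(7.000,1.856)
cell (6,3): code 1011 → (7.000,3.441)–(6.401,4.000)
cell (6,4): code 0001 → (6.401,4.000)–(6.000,4.207)
cell (7,1): code 0010 → (7.000,1.856)–(7.108,2.000)
cell (7,2): code 0011 → (7.108,2.000)–(7.244,3.000)
cell (7,3): code 0001 → (7.244,3.000)–(7.000,3.441)
total: 22 segments, chained into 1 closed loop(s), length Σ = 17.649216

segments=22 loops=1 length=17.649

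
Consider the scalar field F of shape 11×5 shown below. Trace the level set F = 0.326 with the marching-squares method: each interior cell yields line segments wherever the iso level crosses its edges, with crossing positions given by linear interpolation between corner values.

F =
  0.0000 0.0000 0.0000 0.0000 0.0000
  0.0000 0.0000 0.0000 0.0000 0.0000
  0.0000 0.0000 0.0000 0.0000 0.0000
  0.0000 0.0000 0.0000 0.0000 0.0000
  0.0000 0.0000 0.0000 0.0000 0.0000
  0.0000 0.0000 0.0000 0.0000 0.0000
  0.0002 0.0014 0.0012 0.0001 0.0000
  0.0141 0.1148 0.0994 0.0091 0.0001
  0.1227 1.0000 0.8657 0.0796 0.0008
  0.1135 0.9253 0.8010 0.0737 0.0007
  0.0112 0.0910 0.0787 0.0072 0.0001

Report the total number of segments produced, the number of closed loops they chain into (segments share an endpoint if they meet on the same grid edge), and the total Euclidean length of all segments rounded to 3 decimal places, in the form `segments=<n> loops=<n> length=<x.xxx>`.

segments=8 loops=1 length=8.027

cell (7,0): code 0100 → (7.239,1.000)–(8.000,0.232)
cell (7,1): code 1100 → (7.296,2.000)–(7.239,1.000)
cell (7,2): code 1000 → (8.000,2.687)–(7.296,2.000)
cell (8,0): code 0110 → (8.000,0.232)–(9.000,0.262)
cell (8,2): code 1001 → (9.000,2.653)–(8.000,2.687)
cell (9,0): code 0010 → (9.000,0.262)–(9.718,1.000)
cell (9,1): code 0011 → (9.718,1.000)–(9.658,2.000)
cell (9,2): code 0001 → (9.658,2.000)–(9.000,2.653)
total: 8 segments, chained into 1 closed loop(s), length Σ = 8.026561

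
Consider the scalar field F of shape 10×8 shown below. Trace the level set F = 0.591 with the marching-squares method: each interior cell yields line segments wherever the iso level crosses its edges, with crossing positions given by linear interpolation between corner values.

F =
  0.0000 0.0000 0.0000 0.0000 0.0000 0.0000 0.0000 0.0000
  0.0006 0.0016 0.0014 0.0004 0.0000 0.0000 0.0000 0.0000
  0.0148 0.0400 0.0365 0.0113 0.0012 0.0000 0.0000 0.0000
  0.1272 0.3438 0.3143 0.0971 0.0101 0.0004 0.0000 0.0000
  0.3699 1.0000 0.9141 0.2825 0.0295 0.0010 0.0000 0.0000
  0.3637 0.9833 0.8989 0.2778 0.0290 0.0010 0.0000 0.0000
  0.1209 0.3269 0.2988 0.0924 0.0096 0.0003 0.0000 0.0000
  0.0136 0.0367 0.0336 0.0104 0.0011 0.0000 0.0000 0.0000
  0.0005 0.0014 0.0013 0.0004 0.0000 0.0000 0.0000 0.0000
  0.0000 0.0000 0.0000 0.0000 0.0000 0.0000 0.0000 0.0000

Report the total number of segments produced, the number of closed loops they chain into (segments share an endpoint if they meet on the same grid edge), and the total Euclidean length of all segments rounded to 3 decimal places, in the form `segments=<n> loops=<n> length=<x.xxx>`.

segments=8 loops=1 length=7.234

cell (3,0): code 0100 → (3.377,1.000)–(4.000,0.351)
cell (3,1): code 1100 → (3.461,2.000)–(3.377,1.000)
cell (3,2): code 1000 → (4.000,2.512)–(3.461,2.000)
cell (4,0): code 0110 → (4.000,0.351)–(5.000,0.367)
cell (4,2): code 1001 → (5.000,2.496)–(4.000,2.512)
cell (5,0): code 0010 → (5.000,0.367)–(5.598,1.000)
cell (5,1): code 0011 → (5.598,1.000)–(5.513,2.000)
cell (5,2): code 0001 → (5.513,2.000)–(5.000,2.496)
total: 8 segments, chained into 1 closed loop(s), length Σ = 7.234290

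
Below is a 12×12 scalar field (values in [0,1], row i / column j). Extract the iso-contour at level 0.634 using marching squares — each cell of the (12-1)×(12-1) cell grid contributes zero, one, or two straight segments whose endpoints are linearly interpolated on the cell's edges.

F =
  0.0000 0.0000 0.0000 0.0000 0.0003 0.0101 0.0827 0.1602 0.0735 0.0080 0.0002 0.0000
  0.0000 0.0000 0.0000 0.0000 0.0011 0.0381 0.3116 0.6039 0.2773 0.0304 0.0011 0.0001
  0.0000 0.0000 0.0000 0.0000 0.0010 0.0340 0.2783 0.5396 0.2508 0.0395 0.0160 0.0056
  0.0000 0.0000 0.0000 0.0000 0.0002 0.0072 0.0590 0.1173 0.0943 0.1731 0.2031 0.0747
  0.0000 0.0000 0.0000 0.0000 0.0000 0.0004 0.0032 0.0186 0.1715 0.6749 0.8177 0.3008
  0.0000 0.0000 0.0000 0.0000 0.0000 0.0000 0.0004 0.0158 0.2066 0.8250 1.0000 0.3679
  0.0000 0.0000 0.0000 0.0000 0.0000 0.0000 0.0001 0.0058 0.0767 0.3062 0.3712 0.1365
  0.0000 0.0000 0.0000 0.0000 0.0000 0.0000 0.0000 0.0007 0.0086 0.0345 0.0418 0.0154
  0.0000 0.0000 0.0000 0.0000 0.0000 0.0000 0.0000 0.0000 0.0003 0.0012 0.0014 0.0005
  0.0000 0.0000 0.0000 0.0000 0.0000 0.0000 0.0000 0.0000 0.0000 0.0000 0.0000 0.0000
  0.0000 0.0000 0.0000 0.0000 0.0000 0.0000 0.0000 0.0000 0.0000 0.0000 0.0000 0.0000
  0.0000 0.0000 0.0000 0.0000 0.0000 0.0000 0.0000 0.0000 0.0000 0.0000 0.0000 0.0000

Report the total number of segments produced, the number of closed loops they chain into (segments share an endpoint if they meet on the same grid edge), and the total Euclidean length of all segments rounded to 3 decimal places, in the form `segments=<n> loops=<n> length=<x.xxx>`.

cell (3,8): code 0100 → (3.918,9.000)–(4.000,8.919)
cell (3,9): code 1100 → (3.701,10.000)–(3.918,9.000)
cell (3,10): code 1000 → (4.000,10.355)–(3.701,10.000)
cell (4,8): code 0110 → (4.000,8.919)–(5.000,8.691)
cell (4,10): code 1001 → (5.000,10.579)–(4.000,10.355)
cell (5,8): code 0010 → (5.000,8.691)–(5.368,9.000)
cell (5,9): code 0011 → (5.368,9.000)–(5.582,10.000)
cell (5,10): code 0001 → (5.582,10.000)–(5.000,10.579)
total: 8 segments, chained into 1 closed loop(s), length Σ = 5.977278

segments=8 loops=1 length=5.977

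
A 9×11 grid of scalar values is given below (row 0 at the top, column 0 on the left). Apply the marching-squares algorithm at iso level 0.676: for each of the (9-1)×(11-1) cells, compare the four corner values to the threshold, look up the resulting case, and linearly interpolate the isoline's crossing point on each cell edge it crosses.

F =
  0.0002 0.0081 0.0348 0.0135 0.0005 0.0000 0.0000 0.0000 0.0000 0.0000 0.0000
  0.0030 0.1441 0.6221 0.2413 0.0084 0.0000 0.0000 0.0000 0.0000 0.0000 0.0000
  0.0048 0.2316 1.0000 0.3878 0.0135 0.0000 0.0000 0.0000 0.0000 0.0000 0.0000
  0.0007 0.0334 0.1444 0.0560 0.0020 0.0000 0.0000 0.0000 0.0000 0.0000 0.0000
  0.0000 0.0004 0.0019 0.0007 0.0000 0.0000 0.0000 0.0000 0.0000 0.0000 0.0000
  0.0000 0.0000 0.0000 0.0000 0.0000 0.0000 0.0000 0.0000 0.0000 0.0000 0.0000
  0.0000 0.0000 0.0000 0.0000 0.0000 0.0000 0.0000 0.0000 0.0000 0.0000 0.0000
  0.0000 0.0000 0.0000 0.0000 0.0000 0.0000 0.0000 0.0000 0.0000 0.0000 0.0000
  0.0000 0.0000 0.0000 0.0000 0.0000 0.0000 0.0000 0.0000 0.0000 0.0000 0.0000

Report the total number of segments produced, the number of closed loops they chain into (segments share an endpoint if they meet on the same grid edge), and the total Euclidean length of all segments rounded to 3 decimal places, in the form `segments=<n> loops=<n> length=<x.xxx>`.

segments=4 loops=1 length=3.181

cell (1,1): code 0100 → (1.143,2.000)–(2.000,1.578)
cell (1,2): code 1000 → (2.000,2.529)–(1.143,2.000)
cell (2,1): code 0010 → (2.000,1.578)–(2.379,2.000)
cell (2,2): code 0001 → (2.379,2.000)–(2.000,2.529)
total: 4 segments, chained into 1 closed loop(s), length Σ = 3.180508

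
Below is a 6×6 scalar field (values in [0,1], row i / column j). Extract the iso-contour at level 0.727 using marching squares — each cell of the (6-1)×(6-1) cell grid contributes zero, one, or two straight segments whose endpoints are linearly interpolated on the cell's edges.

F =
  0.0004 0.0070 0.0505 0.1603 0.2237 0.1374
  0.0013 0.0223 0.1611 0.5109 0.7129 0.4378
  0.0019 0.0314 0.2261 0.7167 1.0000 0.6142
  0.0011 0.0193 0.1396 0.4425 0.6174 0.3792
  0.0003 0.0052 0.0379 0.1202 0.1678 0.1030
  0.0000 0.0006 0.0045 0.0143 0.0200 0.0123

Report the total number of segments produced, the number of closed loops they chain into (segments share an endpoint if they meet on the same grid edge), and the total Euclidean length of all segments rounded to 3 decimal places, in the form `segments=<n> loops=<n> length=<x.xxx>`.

segments=4 loops=1 length=4.743

cell (1,3): code 0100 → (1.049,4.000)–(2.000,3.036)
cell (1,4): code 1000 → (2.000,4.708)–(1.049,4.000)
cell (2,3): code 0010 → (2.000,3.036)–(2.714,4.000)
cell (2,4): code 0001 → (2.714,4.000)–(2.000,4.708)
total: 4 segments, chained into 1 closed loop(s), length Σ = 4.743079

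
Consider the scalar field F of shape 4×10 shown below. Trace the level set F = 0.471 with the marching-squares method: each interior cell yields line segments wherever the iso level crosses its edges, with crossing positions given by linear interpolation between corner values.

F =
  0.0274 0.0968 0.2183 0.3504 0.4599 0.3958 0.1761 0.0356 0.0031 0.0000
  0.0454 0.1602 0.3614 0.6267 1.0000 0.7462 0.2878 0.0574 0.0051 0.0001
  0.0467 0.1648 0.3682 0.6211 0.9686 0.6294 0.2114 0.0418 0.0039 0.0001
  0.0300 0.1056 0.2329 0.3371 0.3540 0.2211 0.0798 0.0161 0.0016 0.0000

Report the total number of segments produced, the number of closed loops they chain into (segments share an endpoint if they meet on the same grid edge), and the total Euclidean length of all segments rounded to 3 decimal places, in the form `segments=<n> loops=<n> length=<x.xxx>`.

cell (0,2): code 0100 → (0.436,3.000)–(1.000,2.413)
cell (0,3): code 1100 → (0.021,4.000)–(0.436,3.000)
cell (0,4): code 1100 → (0.215,5.000)–(0.021,4.000)
cell (0,5): code 1000 → (1.000,5.600)–(0.215,5.000)
cell (1,2): code 0110 → (1.000,2.413)–(2.000,2.406)
cell (1,5): code 1001 → (2.000,5.379)–(1.000,5.600)
cell (2,2): code 0010 → (2.000,2.406)–(2.529,3.000)
cell (2,3): code 0011 → (2.529,3.000)–(2.810,4.000)
cell (2,4): code 0011 → (2.810,4.000)–(2.388,5.000)
cell (2,5): code 0001 → (2.388,5.000)–(2.000,5.379)
total: 10 segments, chained into 1 closed loop(s), length Σ = 9.389207

segments=10 loops=1 length=9.389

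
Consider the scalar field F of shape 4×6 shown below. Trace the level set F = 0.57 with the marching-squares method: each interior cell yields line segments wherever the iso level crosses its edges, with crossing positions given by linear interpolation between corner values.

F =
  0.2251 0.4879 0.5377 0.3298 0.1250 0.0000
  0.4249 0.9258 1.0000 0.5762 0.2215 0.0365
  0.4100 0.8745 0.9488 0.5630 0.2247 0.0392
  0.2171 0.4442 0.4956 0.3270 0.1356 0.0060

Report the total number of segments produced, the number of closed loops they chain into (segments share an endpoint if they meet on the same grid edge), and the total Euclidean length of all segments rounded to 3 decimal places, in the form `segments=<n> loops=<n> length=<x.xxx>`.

segments=10 loops=1 length=8.730

cell (0,0): code 0100 → (0.187,1.000)–(1.000,0.290)
cell (0,1): code 1100 → (0.070,2.000)–(0.187,1.000)
cell (0,2): code 1100 → (0.975,3.000)–(0.070,2.000)
cell (0,3): code 1000 → (1.000,3.017)–(0.975,3.000)
cell (1,0): code 0110 → (1.000,0.290)–(2.000,0.344)
cell (1,2): code 1011 → (2.000,2.982)–(1.470,3.000)
cell (1,3): code 0001 → (1.470,3.000)–(1.000,3.017)
cell (2,0): code 0010 → (2.000,0.344)–(2.708,1.000)
cell (2,1): code 0011 → (2.708,1.000)–(2.836,2.000)
cell (2,2): code 0001 → (2.836,2.000)–(2.000,2.982)
total: 10 segments, chained into 1 closed loop(s), length Σ = 8.729835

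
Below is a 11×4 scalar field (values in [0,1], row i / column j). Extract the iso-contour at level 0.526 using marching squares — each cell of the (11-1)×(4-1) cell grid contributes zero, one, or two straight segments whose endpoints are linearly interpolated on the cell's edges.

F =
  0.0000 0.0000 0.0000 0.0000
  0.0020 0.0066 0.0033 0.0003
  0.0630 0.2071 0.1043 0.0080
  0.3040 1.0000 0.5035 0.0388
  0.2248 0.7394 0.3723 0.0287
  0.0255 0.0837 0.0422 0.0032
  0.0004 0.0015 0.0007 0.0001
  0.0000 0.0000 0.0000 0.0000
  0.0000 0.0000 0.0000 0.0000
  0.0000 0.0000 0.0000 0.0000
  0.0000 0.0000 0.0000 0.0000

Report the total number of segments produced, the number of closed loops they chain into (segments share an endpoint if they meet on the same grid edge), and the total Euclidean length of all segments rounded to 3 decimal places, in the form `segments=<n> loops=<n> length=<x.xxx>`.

segments=6 loops=1 length=5.328

cell (2,0): code 0100 → (2.402,1.000)–(3.000,0.319)
cell (2,1): code 1000 → (3.000,1.955)–(2.402,1.000)
cell (3,0): code 0110 → (3.000,0.319)–(4.000,0.585)
cell (3,1): code 1001 → (4.000,1.581)–(3.000,1.955)
cell (4,0): code 0010 → (4.000,0.585)–(4.325,1.000)
cell (4,1): code 0001 → (4.325,1.000)–(4.000,1.581)
total: 6 segments, chained into 1 closed loop(s), length Σ = 5.328255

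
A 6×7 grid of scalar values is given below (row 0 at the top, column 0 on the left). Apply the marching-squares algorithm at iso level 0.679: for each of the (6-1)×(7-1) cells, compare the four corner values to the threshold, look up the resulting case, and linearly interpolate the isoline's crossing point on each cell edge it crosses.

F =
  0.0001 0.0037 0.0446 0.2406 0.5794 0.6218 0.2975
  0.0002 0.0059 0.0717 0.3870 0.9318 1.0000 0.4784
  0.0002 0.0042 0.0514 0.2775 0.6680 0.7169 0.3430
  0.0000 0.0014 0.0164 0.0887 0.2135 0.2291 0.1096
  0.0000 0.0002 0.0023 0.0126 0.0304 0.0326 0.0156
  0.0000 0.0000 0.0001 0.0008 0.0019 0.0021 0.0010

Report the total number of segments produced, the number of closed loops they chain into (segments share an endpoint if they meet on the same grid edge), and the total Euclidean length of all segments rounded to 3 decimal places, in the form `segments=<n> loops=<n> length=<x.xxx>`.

cell (0,3): code 0100 → (0.283,4.000)–(1.000,3.536)
cell (0,4): code 1100 → (0.151,5.000)–(0.283,4.000)
cell (0,5): code 1000 → (1.000,5.615)–(0.151,5.000)
cell (1,3): code 0010 → (1.000,3.536)–(1.958,4.000)
cell (1,4): code 0111 → (1.958,4.000)–(2.000,4.225)
cell (1,5): code 1001 → (2.000,5.101)–(1.000,5.615)
cell (2,4): code 0010 → (2.000,4.225)–(2.078,5.000)
cell (2,5): code 0001 → (2.078,5.000)–(2.000,5.101)
total: 8 segments, chained into 1 closed loop(s), length Σ = 6.235901

segments=8 loops=1 length=6.236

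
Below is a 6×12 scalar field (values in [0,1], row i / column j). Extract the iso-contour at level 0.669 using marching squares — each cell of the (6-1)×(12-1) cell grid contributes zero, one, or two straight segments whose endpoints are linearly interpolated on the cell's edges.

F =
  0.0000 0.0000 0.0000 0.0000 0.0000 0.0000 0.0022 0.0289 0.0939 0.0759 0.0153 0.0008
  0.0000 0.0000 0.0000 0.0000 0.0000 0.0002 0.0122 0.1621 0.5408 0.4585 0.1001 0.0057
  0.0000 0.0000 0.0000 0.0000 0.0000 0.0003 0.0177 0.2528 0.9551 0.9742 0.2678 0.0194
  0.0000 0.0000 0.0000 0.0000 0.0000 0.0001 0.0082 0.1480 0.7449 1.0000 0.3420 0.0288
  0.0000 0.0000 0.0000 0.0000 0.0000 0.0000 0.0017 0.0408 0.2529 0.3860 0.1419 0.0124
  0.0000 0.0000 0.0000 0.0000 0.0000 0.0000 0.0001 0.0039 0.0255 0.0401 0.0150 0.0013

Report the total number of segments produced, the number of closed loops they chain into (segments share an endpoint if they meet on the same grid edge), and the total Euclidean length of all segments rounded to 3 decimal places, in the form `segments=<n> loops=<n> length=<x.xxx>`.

cell (1,7): code 0100 → (1.309,8.000)–(2.000,7.593)
cell (1,8): code 1100 → (1.408,9.000)–(1.309,8.000)
cell (1,9): code 1000 → (2.000,9.432)–(1.408,9.000)
cell (2,7): code 0110 → (2.000,7.593)–(3.000,7.873)
cell (2,9): code 1001 → (3.000,9.503)–(2.000,9.432)
cell (3,7): code 0010 → (3.000,7.873)–(3.154,8.000)
cell (3,8): code 0011 → (3.154,8.000)–(3.539,9.000)
cell (3,9): code 0001 → (3.539,9.000)–(3.000,9.503)
total: 8 segments, chained into 1 closed loop(s), length Σ = 6.589155

segments=8 loops=1 length=6.589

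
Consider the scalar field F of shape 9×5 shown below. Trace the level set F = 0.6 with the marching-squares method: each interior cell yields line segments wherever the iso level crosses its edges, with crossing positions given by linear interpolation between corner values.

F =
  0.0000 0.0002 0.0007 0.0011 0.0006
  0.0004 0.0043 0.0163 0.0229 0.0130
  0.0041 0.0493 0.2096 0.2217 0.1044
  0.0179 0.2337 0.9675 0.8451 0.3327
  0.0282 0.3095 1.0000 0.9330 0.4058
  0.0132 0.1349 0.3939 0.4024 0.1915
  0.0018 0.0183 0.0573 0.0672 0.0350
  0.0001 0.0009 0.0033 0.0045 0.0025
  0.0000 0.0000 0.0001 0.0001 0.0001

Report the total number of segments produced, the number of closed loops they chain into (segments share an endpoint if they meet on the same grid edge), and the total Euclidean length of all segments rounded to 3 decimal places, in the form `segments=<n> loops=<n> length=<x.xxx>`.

cell (2,1): code 0100 → (2.515,2.000)–(3.000,1.499)
cell (2,2): code 1100 → (2.607,3.000)–(2.515,2.000)
cell (2,3): code 1000 → (3.000,3.478)–(2.607,3.000)
cell (3,1): code 0110 → (3.000,1.499)–(4.000,1.421)
cell (3,3): code 1001 → (4.000,3.632)–(3.000,3.478)
cell (4,1): code 0010 → (4.000,1.421)–(4.660,2.000)
cell (4,2): code 0011 → (4.660,2.000)–(4.628,3.000)
cell (4,3): code 0001 → (4.628,3.000)–(4.000,3.632)
total: 8 segments, chained into 1 closed loop(s), length Σ = 7.104303

segments=8 loops=1 length=7.104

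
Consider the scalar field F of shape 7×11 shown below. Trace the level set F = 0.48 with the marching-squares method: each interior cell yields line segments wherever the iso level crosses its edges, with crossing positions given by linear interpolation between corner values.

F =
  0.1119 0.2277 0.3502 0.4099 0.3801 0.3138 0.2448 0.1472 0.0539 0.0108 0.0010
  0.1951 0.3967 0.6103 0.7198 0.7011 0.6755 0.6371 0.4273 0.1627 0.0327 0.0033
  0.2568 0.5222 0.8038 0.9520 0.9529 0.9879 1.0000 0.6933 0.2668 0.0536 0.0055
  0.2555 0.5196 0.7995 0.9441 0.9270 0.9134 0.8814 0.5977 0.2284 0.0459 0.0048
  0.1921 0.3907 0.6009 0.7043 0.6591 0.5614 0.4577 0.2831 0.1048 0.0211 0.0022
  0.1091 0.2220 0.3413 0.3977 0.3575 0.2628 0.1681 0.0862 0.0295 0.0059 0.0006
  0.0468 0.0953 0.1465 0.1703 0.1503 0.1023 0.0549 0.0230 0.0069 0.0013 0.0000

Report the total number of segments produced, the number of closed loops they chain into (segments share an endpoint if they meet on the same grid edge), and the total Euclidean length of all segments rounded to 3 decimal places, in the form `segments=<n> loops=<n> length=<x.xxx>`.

segments=22 loops=1 length=17.808

cell (0,1): code 0100 → (0.499,2.000)–(1.000,1.390)
cell (0,2): code 1100 → (0.226,3.000)–(0.499,2.000)
cell (0,3): code 1100 → (0.311,4.000)–(0.226,3.000)
cell (0,4): code 1100 → (0.459,5.000)–(0.311,4.000)
cell (0,5): code 1100 → (0.600,6.000)–(0.459,5.000)
cell (0,6): code 1000 → (1.000,6.749)–(0.600,6.000)
cell (1,0): code 0100 → (1.664,1.000)–(2.000,0.841)
cell (1,1): code 1110 → (1.000,1.390)–(1.664,1.000)
cell (1,6): code 1101 → (1.198,7.000)–(1.000,6.749)
cell (1,7): code 1000 → (2.000,7.500)–(1.198,7.000)
cell (2,0): code 0110 → (2.000,0.841)–(3.000,0.850)
cell (2,7): code 1001 → (3.000,7.319)–(2.000,7.500)
cell (3,0): code 0010 → (3.000,0.850)–(3.307,1.000)
cell (3,1): code 0111 → (3.307,1.000)–(4.000,1.425)
cell (3,5): code 1011 → (4.000,5.785)–(3.947,6.000)
cell (3,6): code 0011 → (3.947,6.000)–(3.374,7.000)
cell (3,7): code 0001 → (3.374,7.000)–(3.000,7.319)
cell (4,1): code 0010 → (4.000,1.425)–(4.466,2.000)
cell (4,2): code 0011 → (4.466,2.000)–(4.732,3.000)
cell (4,3): code 0011 → (4.732,3.000)–(4.594,4.000)
cell (4,4): code 0011 → (4.594,4.000)–(4.273,5.000)
cell (4,5): code 0001 → (4.273,5.000)–(4.000,5.785)
total: 22 segments, chained into 1 closed loop(s), length Σ = 17.808064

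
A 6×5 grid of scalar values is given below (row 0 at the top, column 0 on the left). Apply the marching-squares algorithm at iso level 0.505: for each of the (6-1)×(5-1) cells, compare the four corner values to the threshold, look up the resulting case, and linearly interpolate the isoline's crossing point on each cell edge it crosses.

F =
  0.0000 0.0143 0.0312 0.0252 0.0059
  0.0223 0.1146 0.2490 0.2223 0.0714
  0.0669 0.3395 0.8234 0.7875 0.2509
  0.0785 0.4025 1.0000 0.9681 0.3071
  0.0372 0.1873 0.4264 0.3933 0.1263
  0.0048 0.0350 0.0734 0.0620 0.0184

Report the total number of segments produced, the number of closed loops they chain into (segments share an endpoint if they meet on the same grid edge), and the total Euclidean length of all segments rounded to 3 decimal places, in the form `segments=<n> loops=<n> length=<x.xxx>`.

segments=8 loops=1 length=7.883

cell (1,1): code 0100 → (1.446,2.000)–(2.000,1.342)
cell (1,2): code 1100 → (1.500,3.000)–(1.446,2.000)
cell (1,3): code 1000 → (2.000,3.526)–(1.500,3.000)
cell (2,1): code 0110 → (2.000,1.342)–(3.000,1.172)
cell (2,3): code 1001 → (3.000,3.701)–(2.000,3.526)
cell (3,1): code 0010 → (3.000,1.172)–(3.863,2.000)
cell (3,2): code 0011 → (3.863,2.000)–(3.806,3.000)
cell (3,3): code 0001 → (3.806,3.000)–(3.000,3.701)
total: 8 segments, chained into 1 closed loop(s), length Σ = 7.882846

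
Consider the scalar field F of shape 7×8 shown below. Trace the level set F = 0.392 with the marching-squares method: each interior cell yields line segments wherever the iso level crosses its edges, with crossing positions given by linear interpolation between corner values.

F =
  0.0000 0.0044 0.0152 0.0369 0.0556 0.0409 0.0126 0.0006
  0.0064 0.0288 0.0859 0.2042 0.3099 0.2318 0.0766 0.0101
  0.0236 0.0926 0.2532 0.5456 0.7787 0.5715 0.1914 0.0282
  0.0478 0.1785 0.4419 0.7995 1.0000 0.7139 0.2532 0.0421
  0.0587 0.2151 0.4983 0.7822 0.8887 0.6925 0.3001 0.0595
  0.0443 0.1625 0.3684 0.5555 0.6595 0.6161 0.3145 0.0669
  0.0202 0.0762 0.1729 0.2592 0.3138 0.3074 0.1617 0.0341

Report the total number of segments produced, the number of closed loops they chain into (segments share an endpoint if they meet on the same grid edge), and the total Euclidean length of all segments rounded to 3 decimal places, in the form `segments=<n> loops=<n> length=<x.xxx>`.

cell (1,2): code 0100 → (1.550,3.000)–(2.000,2.475)
cell (1,3): code 1100 → (1.175,4.000)–(1.550,3.000)
cell (1,4): code 1100 → (1.472,5.000)–(1.175,4.000)
cell (1,5): code 1000 → (2.000,5.472)–(1.472,5.000)
cell (2,1): code 0100 → (2.736,2.000)–(3.000,1.811)
cell (2,2): code 1110 → (2.000,2.475)–(2.736,2.000)
cell (2,5): code 1001 → (3.000,5.699)–(2.000,5.472)
cell (3,1): code 0110 → (3.000,1.811)–(4.000,1.625)
cell (3,5): code 1001 → (4.000,5.766)–(3.000,5.699)
cell (4,1): code 0010 → (4.000,1.625)–(4.818,2.000)
cell (4,2): code 0111 → (4.818,2.000)–(5.000,2.126)
cell (4,5): code 1001 → (5.000,5.743)–(4.000,5.766)
cell (5,2): code 0010 → (5.000,2.126)–(5.552,3.000)
cell (5,3): code 0011 → (5.552,3.000)–(5.774,4.000)
cell (5,4): code 0011 → (5.774,4.000)–(5.726,5.000)
cell (5,5): code 0001 → (5.726,5.000)–(5.000,5.743)
total: 16 segments, chained into 1 closed loop(s), length Σ = 13.976286

segments=16 loops=1 length=13.976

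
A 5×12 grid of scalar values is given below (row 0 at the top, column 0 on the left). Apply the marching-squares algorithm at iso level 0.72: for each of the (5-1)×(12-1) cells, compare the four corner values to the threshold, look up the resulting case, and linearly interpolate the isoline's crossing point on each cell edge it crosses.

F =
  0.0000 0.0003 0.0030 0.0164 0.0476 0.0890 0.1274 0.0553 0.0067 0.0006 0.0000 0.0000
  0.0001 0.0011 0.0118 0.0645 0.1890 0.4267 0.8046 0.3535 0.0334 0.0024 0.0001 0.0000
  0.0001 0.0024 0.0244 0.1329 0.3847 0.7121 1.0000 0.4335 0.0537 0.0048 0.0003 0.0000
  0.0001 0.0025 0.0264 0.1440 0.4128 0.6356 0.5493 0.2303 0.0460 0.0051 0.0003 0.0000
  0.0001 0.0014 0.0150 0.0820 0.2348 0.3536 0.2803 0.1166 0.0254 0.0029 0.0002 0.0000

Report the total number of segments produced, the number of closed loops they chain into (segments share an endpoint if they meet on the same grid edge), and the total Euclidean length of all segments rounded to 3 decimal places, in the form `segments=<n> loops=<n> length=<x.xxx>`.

cell (0,5): code 0100 → (0.875,6.000)–(1.000,5.776)
cell (0,6): code 1000 → (1.000,6.188)–(0.875,6.000)
cell (1,5): code 0110 → (1.000,5.776)–(2.000,5.027)
cell (1,6): code 1001 → (2.000,6.494)–(1.000,6.188)
cell (2,5): code 0010 → (2.000,5.027)–(2.621,6.000)
cell (2,6): code 0001 → (2.621,6.000)–(2.000,6.494)
total: 6 segments, chained into 1 closed loop(s), length Σ = 4.724840

segments=6 loops=1 length=4.725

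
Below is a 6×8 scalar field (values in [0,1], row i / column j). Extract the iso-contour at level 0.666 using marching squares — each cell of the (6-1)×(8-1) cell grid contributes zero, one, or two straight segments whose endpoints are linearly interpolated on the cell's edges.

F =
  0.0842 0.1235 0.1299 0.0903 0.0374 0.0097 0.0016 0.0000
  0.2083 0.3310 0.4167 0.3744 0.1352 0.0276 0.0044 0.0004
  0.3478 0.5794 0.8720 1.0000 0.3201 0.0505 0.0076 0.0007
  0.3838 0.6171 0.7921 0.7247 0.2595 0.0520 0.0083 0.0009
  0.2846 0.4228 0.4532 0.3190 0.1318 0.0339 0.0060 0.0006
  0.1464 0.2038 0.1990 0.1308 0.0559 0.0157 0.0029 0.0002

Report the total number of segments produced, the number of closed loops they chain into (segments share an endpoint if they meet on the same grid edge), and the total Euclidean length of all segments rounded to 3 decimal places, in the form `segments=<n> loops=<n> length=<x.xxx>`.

cell (1,1): code 0100 → (1.548,2.000)–(2.000,1.296)
cell (1,2): code 1100 → (1.466,3.000)–(1.548,2.000)
cell (1,3): code 1000 → (2.000,3.491)–(1.466,3.000)
cell (2,1): code 0110 → (2.000,1.296)–(3.000,1.279)
cell (2,3): code 1001 → (3.000,3.126)–(2.000,3.491)
cell (3,1): code 0010 → (3.000,1.279)–(3.372,2.000)
cell (3,2): code 0011 → (3.372,2.000)–(3.145,3.000)
cell (3,3): code 0001 → (3.145,3.000)–(3.000,3.126)
total: 8 segments, chained into 1 closed loop(s), length Σ = 6.658870

segments=8 loops=1 length=6.659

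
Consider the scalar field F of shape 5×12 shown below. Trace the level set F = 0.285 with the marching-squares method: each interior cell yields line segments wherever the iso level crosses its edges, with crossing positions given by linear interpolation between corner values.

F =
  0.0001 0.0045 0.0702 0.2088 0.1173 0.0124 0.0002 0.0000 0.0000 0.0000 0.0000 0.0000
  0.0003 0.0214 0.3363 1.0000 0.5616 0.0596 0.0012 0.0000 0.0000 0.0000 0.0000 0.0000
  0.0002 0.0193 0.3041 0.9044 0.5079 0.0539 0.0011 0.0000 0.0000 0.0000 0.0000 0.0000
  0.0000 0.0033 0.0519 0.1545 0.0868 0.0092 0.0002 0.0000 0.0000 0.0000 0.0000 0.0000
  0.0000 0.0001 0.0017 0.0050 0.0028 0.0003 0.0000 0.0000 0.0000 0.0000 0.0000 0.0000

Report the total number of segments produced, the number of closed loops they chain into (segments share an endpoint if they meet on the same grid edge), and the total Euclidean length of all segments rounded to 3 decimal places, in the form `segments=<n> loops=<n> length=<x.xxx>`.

segments=10 loops=1 length=8.472

cell (0,1): code 0100 → (0.807,2.000)–(1.000,1.837)
cell (0,2): code 1100 → (0.096,3.000)–(0.807,2.000)
cell (0,3): code 1100 → (0.377,4.000)–(0.096,3.000)
cell (0,4): code 1000 → (1.000,4.551)–(0.377,4.000)
cell (1,1): code 0110 → (1.000,1.837)–(2.000,1.933)
cell (1,4): code 1001 → (2.000,4.491)–(1.000,4.551)
cell (2,1): code 0010 → (2.000,1.933)–(2.076,2.000)
cell (2,2): code 0011 → (2.076,2.000)–(2.826,3.000)
cell (2,3): code 0011 → (2.826,3.000)–(2.529,4.000)
cell (2,4): code 0001 → (2.529,4.000)–(2.000,4.491)
total: 10 segments, chained into 1 closed loop(s), length Σ = 8.472204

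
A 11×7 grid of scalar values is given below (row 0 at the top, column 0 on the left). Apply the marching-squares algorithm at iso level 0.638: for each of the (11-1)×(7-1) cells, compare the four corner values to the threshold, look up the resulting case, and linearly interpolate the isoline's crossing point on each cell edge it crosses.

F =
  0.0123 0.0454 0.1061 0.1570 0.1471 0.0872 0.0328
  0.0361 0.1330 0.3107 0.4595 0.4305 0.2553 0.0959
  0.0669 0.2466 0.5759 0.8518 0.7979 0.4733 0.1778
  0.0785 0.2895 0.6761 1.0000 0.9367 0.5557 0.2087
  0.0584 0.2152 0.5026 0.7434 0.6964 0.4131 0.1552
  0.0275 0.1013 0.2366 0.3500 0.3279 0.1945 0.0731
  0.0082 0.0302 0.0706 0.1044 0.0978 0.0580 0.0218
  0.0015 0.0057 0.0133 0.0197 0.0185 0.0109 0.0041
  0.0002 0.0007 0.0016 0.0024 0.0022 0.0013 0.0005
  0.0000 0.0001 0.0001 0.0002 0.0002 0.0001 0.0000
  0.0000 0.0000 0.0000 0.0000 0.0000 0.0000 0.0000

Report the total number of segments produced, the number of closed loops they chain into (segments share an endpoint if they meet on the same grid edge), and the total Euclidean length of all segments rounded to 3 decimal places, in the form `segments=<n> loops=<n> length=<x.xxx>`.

segments=12 loops=1 length=8.841

cell (1,2): code 0100 → (1.455,3.000)–(2.000,2.225)
cell (1,3): code 1100 → (1.565,4.000)–(1.455,3.000)
cell (1,4): code 1000 → (2.000,4.493)–(1.565,4.000)
cell (2,1): code 0100 → (2.620,2.000)–(3.000,1.901)
cell (2,2): code 1110 → (2.000,2.225)–(2.620,2.000)
cell (2,4): code 1001 → (3.000,4.784)–(2.000,4.493)
cell (3,1): code 0010 → (3.000,1.901)–(3.220,2.000)
cell (3,2): code 0111 → (3.220,2.000)–(4.000,2.562)
cell (3,4): code 1001 → (4.000,4.206)–(3.000,4.784)
cell (4,2): code 0010 → (4.000,2.562)–(4.268,3.000)
cell (4,3): code 0011 → (4.268,3.000)–(4.158,4.000)
cell (4,4): code 0001 → (4.158,4.000)–(4.000,4.206)
total: 12 segments, chained into 1 closed loop(s), length Σ = 8.841170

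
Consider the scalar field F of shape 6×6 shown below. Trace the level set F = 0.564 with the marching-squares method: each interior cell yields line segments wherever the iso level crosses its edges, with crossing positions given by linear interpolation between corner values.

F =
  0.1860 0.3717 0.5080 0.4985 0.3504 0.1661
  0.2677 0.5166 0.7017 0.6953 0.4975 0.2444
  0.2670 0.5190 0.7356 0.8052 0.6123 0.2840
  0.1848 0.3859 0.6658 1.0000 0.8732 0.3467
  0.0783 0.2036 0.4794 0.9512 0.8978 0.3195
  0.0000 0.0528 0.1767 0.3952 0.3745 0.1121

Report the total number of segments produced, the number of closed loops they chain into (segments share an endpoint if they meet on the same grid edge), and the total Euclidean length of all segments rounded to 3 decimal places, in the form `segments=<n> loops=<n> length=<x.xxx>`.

cell (0,1): code 0100 → (0.289,2.000)–(1.000,1.256)
cell (0,2): code 1100 → (0.333,3.000)–(0.289,2.000)
cell (0,3): code 1000 → (1.000,3.664)–(0.333,3.000)
cell (1,1): code 0110 → (1.000,1.256)–(2.000,1.208)
cell (1,3): code 1101 → (1.579,4.000)–(1.000,3.664)
cell (1,4): code 1000 → (2.000,4.147)–(1.579,4.000)
cell (2,1): code 0110 → (2.000,1.208)–(3.000,1.636)
cell (2,4): code 1001 → (3.000,4.587)–(2.000,4.147)
cell (3,1): code 0010 → (3.000,1.636)–(3.546,2.000)
cell (3,2): code 0111 → (3.546,2.000)–(4.000,2.179)
cell (3,4): code 1001 → (4.000,4.577)–(3.000,4.587)
cell (4,2): code 0010 → (4.000,2.179)–(4.696,3.000)
cell (4,3): code 0011 → (4.696,3.000)–(4.638,4.000)
cell (4,4): code 0001 → (4.638,4.000)–(4.000,4.577)
total: 14 segments, chained into 1 closed loop(s), length Σ = 12.350779

segments=14 loops=1 length=12.351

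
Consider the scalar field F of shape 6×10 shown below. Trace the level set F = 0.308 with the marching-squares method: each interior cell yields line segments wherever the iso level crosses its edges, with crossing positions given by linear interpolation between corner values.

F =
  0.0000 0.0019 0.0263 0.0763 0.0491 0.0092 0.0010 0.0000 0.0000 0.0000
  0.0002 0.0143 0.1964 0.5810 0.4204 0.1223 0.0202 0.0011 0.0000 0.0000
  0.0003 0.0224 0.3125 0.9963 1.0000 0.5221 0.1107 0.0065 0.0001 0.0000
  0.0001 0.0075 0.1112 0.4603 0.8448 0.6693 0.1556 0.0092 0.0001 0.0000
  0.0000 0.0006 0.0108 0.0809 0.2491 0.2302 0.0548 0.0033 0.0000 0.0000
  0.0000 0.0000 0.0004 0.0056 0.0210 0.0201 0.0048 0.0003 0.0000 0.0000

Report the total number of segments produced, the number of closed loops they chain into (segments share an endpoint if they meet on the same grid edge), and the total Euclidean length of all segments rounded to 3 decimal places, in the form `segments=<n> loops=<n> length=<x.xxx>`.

cell (0,2): code 0100 → (0.459,3.000)–(1.000,2.290)
cell (0,3): code 1100 → (0.697,4.000)–(0.459,3.000)
cell (0,4): code 1000 → (1.000,4.377)–(0.697,4.000)
cell (1,1): code 0100 → (1.961,2.000)–(2.000,1.984)
cell (1,2): code 1110 → (1.000,2.290)–(1.961,2.000)
cell (1,4): code 1101 → (1.464,5.000)–(1.000,4.377)
cell (1,5): code 1000 → (2.000,5.520)–(1.464,5.000)
cell (2,1): code 0010 → (2.000,1.984)–(2.022,2.000)
cell (2,2): code 0111 → (2.022,2.000)–(3.000,2.564)
cell (2,5): code 1001 → (3.000,5.703)–(2.000,5.520)
cell (3,2): code 0010 → (3.000,2.564)–(3.401,3.000)
cell (3,3): code 0011 → (3.401,3.000)–(3.901,4.000)
cell (3,4): code 0011 → (3.901,4.000)–(3.823,5.000)
cell (3,5): code 0001 → (3.823,5.000)–(3.000,5.703)
total: 14 segments, chained into 1 closed loop(s), length Σ = 10.942164

segments=14 loops=1 length=10.942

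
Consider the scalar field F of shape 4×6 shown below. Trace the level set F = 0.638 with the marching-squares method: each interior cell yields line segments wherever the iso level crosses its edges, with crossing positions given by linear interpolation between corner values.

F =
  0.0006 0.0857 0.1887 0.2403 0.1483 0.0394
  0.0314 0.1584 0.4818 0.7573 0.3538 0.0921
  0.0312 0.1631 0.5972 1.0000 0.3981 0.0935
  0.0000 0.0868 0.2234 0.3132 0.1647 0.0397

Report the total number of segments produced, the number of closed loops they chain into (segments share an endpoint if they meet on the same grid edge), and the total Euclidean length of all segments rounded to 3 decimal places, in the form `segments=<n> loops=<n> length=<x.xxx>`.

segments=6 loops=1 length=4.856

cell (0,2): code 0100 → (0.769,3.000)–(1.000,2.567)
cell (0,3): code 1000 → (1.000,3.296)–(0.769,3.000)
cell (1,2): code 0110 → (1.000,2.567)–(2.000,2.101)
cell (1,3): code 1001 → (2.000,3.601)–(1.000,3.296)
cell (2,2): code 0010 → (2.000,2.101)–(2.527,3.000)
cell (2,3): code 0001 → (2.527,3.000)–(2.000,3.601)
total: 6 segments, chained into 1 closed loop(s), length Σ = 4.856120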